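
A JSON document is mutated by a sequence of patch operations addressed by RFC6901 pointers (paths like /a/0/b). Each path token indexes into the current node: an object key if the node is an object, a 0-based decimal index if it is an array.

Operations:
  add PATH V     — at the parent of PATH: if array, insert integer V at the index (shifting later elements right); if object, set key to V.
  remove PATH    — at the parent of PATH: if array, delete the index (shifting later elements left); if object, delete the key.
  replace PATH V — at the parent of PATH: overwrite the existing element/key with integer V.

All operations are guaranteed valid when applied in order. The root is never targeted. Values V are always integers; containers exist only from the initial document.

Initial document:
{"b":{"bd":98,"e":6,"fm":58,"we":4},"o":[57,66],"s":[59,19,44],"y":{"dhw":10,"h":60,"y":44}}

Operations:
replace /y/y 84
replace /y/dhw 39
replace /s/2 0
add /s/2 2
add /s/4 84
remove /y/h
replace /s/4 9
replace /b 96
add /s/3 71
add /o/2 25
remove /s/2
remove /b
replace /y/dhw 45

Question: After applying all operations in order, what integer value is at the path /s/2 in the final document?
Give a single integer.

After op 1 (replace /y/y 84): {"b":{"bd":98,"e":6,"fm":58,"we":4},"o":[57,66],"s":[59,19,44],"y":{"dhw":10,"h":60,"y":84}}
After op 2 (replace /y/dhw 39): {"b":{"bd":98,"e":6,"fm":58,"we":4},"o":[57,66],"s":[59,19,44],"y":{"dhw":39,"h":60,"y":84}}
After op 3 (replace /s/2 0): {"b":{"bd":98,"e":6,"fm":58,"we":4},"o":[57,66],"s":[59,19,0],"y":{"dhw":39,"h":60,"y":84}}
After op 4 (add /s/2 2): {"b":{"bd":98,"e":6,"fm":58,"we":4},"o":[57,66],"s":[59,19,2,0],"y":{"dhw":39,"h":60,"y":84}}
After op 5 (add /s/4 84): {"b":{"bd":98,"e":6,"fm":58,"we":4},"o":[57,66],"s":[59,19,2,0,84],"y":{"dhw":39,"h":60,"y":84}}
After op 6 (remove /y/h): {"b":{"bd":98,"e":6,"fm":58,"we":4},"o":[57,66],"s":[59,19,2,0,84],"y":{"dhw":39,"y":84}}
After op 7 (replace /s/4 9): {"b":{"bd":98,"e":6,"fm":58,"we":4},"o":[57,66],"s":[59,19,2,0,9],"y":{"dhw":39,"y":84}}
After op 8 (replace /b 96): {"b":96,"o":[57,66],"s":[59,19,2,0,9],"y":{"dhw":39,"y":84}}
After op 9 (add /s/3 71): {"b":96,"o":[57,66],"s":[59,19,2,71,0,9],"y":{"dhw":39,"y":84}}
After op 10 (add /o/2 25): {"b":96,"o":[57,66,25],"s":[59,19,2,71,0,9],"y":{"dhw":39,"y":84}}
After op 11 (remove /s/2): {"b":96,"o":[57,66,25],"s":[59,19,71,0,9],"y":{"dhw":39,"y":84}}
After op 12 (remove /b): {"o":[57,66,25],"s":[59,19,71,0,9],"y":{"dhw":39,"y":84}}
After op 13 (replace /y/dhw 45): {"o":[57,66,25],"s":[59,19,71,0,9],"y":{"dhw":45,"y":84}}
Value at /s/2: 71

Answer: 71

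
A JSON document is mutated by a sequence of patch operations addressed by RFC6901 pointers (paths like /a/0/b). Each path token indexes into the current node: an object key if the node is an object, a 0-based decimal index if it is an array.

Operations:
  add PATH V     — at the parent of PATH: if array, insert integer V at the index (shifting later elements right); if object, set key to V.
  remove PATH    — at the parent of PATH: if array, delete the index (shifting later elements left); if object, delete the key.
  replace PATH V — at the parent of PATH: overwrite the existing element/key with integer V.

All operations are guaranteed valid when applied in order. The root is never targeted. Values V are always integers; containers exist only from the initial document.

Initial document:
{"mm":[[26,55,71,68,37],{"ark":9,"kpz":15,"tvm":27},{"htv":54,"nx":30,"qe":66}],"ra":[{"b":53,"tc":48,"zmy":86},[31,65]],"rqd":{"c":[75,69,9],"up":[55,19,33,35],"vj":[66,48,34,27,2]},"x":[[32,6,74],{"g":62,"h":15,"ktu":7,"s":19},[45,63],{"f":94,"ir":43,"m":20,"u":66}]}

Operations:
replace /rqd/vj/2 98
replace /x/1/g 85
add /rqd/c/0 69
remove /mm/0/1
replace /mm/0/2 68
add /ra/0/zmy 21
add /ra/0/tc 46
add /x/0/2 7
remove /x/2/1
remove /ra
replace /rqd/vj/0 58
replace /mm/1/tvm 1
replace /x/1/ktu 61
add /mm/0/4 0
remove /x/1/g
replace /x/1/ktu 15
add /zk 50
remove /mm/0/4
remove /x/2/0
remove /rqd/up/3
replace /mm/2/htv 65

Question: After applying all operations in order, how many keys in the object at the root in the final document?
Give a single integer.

After op 1 (replace /rqd/vj/2 98): {"mm":[[26,55,71,68,37],{"ark":9,"kpz":15,"tvm":27},{"htv":54,"nx":30,"qe":66}],"ra":[{"b":53,"tc":48,"zmy":86},[31,65]],"rqd":{"c":[75,69,9],"up":[55,19,33,35],"vj":[66,48,98,27,2]},"x":[[32,6,74],{"g":62,"h":15,"ktu":7,"s":19},[45,63],{"f":94,"ir":43,"m":20,"u":66}]}
After op 2 (replace /x/1/g 85): {"mm":[[26,55,71,68,37],{"ark":9,"kpz":15,"tvm":27},{"htv":54,"nx":30,"qe":66}],"ra":[{"b":53,"tc":48,"zmy":86},[31,65]],"rqd":{"c":[75,69,9],"up":[55,19,33,35],"vj":[66,48,98,27,2]},"x":[[32,6,74],{"g":85,"h":15,"ktu":7,"s":19},[45,63],{"f":94,"ir":43,"m":20,"u":66}]}
After op 3 (add /rqd/c/0 69): {"mm":[[26,55,71,68,37],{"ark":9,"kpz":15,"tvm":27},{"htv":54,"nx":30,"qe":66}],"ra":[{"b":53,"tc":48,"zmy":86},[31,65]],"rqd":{"c":[69,75,69,9],"up":[55,19,33,35],"vj":[66,48,98,27,2]},"x":[[32,6,74],{"g":85,"h":15,"ktu":7,"s":19},[45,63],{"f":94,"ir":43,"m":20,"u":66}]}
After op 4 (remove /mm/0/1): {"mm":[[26,71,68,37],{"ark":9,"kpz":15,"tvm":27},{"htv":54,"nx":30,"qe":66}],"ra":[{"b":53,"tc":48,"zmy":86},[31,65]],"rqd":{"c":[69,75,69,9],"up":[55,19,33,35],"vj":[66,48,98,27,2]},"x":[[32,6,74],{"g":85,"h":15,"ktu":7,"s":19},[45,63],{"f":94,"ir":43,"m":20,"u":66}]}
After op 5 (replace /mm/0/2 68): {"mm":[[26,71,68,37],{"ark":9,"kpz":15,"tvm":27},{"htv":54,"nx":30,"qe":66}],"ra":[{"b":53,"tc":48,"zmy":86},[31,65]],"rqd":{"c":[69,75,69,9],"up":[55,19,33,35],"vj":[66,48,98,27,2]},"x":[[32,6,74],{"g":85,"h":15,"ktu":7,"s":19},[45,63],{"f":94,"ir":43,"m":20,"u":66}]}
After op 6 (add /ra/0/zmy 21): {"mm":[[26,71,68,37],{"ark":9,"kpz":15,"tvm":27},{"htv":54,"nx":30,"qe":66}],"ra":[{"b":53,"tc":48,"zmy":21},[31,65]],"rqd":{"c":[69,75,69,9],"up":[55,19,33,35],"vj":[66,48,98,27,2]},"x":[[32,6,74],{"g":85,"h":15,"ktu":7,"s":19},[45,63],{"f":94,"ir":43,"m":20,"u":66}]}
After op 7 (add /ra/0/tc 46): {"mm":[[26,71,68,37],{"ark":9,"kpz":15,"tvm":27},{"htv":54,"nx":30,"qe":66}],"ra":[{"b":53,"tc":46,"zmy":21},[31,65]],"rqd":{"c":[69,75,69,9],"up":[55,19,33,35],"vj":[66,48,98,27,2]},"x":[[32,6,74],{"g":85,"h":15,"ktu":7,"s":19},[45,63],{"f":94,"ir":43,"m":20,"u":66}]}
After op 8 (add /x/0/2 7): {"mm":[[26,71,68,37],{"ark":9,"kpz":15,"tvm":27},{"htv":54,"nx":30,"qe":66}],"ra":[{"b":53,"tc":46,"zmy":21},[31,65]],"rqd":{"c":[69,75,69,9],"up":[55,19,33,35],"vj":[66,48,98,27,2]},"x":[[32,6,7,74],{"g":85,"h":15,"ktu":7,"s":19},[45,63],{"f":94,"ir":43,"m":20,"u":66}]}
After op 9 (remove /x/2/1): {"mm":[[26,71,68,37],{"ark":9,"kpz":15,"tvm":27},{"htv":54,"nx":30,"qe":66}],"ra":[{"b":53,"tc":46,"zmy":21},[31,65]],"rqd":{"c":[69,75,69,9],"up":[55,19,33,35],"vj":[66,48,98,27,2]},"x":[[32,6,7,74],{"g":85,"h":15,"ktu":7,"s":19},[45],{"f":94,"ir":43,"m":20,"u":66}]}
After op 10 (remove /ra): {"mm":[[26,71,68,37],{"ark":9,"kpz":15,"tvm":27},{"htv":54,"nx":30,"qe":66}],"rqd":{"c":[69,75,69,9],"up":[55,19,33,35],"vj":[66,48,98,27,2]},"x":[[32,6,7,74],{"g":85,"h":15,"ktu":7,"s":19},[45],{"f":94,"ir":43,"m":20,"u":66}]}
After op 11 (replace /rqd/vj/0 58): {"mm":[[26,71,68,37],{"ark":9,"kpz":15,"tvm":27},{"htv":54,"nx":30,"qe":66}],"rqd":{"c":[69,75,69,9],"up":[55,19,33,35],"vj":[58,48,98,27,2]},"x":[[32,6,7,74],{"g":85,"h":15,"ktu":7,"s":19},[45],{"f":94,"ir":43,"m":20,"u":66}]}
After op 12 (replace /mm/1/tvm 1): {"mm":[[26,71,68,37],{"ark":9,"kpz":15,"tvm":1},{"htv":54,"nx":30,"qe":66}],"rqd":{"c":[69,75,69,9],"up":[55,19,33,35],"vj":[58,48,98,27,2]},"x":[[32,6,7,74],{"g":85,"h":15,"ktu":7,"s":19},[45],{"f":94,"ir":43,"m":20,"u":66}]}
After op 13 (replace /x/1/ktu 61): {"mm":[[26,71,68,37],{"ark":9,"kpz":15,"tvm":1},{"htv":54,"nx":30,"qe":66}],"rqd":{"c":[69,75,69,9],"up":[55,19,33,35],"vj":[58,48,98,27,2]},"x":[[32,6,7,74],{"g":85,"h":15,"ktu":61,"s":19},[45],{"f":94,"ir":43,"m":20,"u":66}]}
After op 14 (add /mm/0/4 0): {"mm":[[26,71,68,37,0],{"ark":9,"kpz":15,"tvm":1},{"htv":54,"nx":30,"qe":66}],"rqd":{"c":[69,75,69,9],"up":[55,19,33,35],"vj":[58,48,98,27,2]},"x":[[32,6,7,74],{"g":85,"h":15,"ktu":61,"s":19},[45],{"f":94,"ir":43,"m":20,"u":66}]}
After op 15 (remove /x/1/g): {"mm":[[26,71,68,37,0],{"ark":9,"kpz":15,"tvm":1},{"htv":54,"nx":30,"qe":66}],"rqd":{"c":[69,75,69,9],"up":[55,19,33,35],"vj":[58,48,98,27,2]},"x":[[32,6,7,74],{"h":15,"ktu":61,"s":19},[45],{"f":94,"ir":43,"m":20,"u":66}]}
After op 16 (replace /x/1/ktu 15): {"mm":[[26,71,68,37,0],{"ark":9,"kpz":15,"tvm":1},{"htv":54,"nx":30,"qe":66}],"rqd":{"c":[69,75,69,9],"up":[55,19,33,35],"vj":[58,48,98,27,2]},"x":[[32,6,7,74],{"h":15,"ktu":15,"s":19},[45],{"f":94,"ir":43,"m":20,"u":66}]}
After op 17 (add /zk 50): {"mm":[[26,71,68,37,0],{"ark":9,"kpz":15,"tvm":1},{"htv":54,"nx":30,"qe":66}],"rqd":{"c":[69,75,69,9],"up":[55,19,33,35],"vj":[58,48,98,27,2]},"x":[[32,6,7,74],{"h":15,"ktu":15,"s":19},[45],{"f":94,"ir":43,"m":20,"u":66}],"zk":50}
After op 18 (remove /mm/0/4): {"mm":[[26,71,68,37],{"ark":9,"kpz":15,"tvm":1},{"htv":54,"nx":30,"qe":66}],"rqd":{"c":[69,75,69,9],"up":[55,19,33,35],"vj":[58,48,98,27,2]},"x":[[32,6,7,74],{"h":15,"ktu":15,"s":19},[45],{"f":94,"ir":43,"m":20,"u":66}],"zk":50}
After op 19 (remove /x/2/0): {"mm":[[26,71,68,37],{"ark":9,"kpz":15,"tvm":1},{"htv":54,"nx":30,"qe":66}],"rqd":{"c":[69,75,69,9],"up":[55,19,33,35],"vj":[58,48,98,27,2]},"x":[[32,6,7,74],{"h":15,"ktu":15,"s":19},[],{"f":94,"ir":43,"m":20,"u":66}],"zk":50}
After op 20 (remove /rqd/up/3): {"mm":[[26,71,68,37],{"ark":9,"kpz":15,"tvm":1},{"htv":54,"nx":30,"qe":66}],"rqd":{"c":[69,75,69,9],"up":[55,19,33],"vj":[58,48,98,27,2]},"x":[[32,6,7,74],{"h":15,"ktu":15,"s":19},[],{"f":94,"ir":43,"m":20,"u":66}],"zk":50}
After op 21 (replace /mm/2/htv 65): {"mm":[[26,71,68,37],{"ark":9,"kpz":15,"tvm":1},{"htv":65,"nx":30,"qe":66}],"rqd":{"c":[69,75,69,9],"up":[55,19,33],"vj":[58,48,98,27,2]},"x":[[32,6,7,74],{"h":15,"ktu":15,"s":19},[],{"f":94,"ir":43,"m":20,"u":66}],"zk":50}
Size at the root: 4

Answer: 4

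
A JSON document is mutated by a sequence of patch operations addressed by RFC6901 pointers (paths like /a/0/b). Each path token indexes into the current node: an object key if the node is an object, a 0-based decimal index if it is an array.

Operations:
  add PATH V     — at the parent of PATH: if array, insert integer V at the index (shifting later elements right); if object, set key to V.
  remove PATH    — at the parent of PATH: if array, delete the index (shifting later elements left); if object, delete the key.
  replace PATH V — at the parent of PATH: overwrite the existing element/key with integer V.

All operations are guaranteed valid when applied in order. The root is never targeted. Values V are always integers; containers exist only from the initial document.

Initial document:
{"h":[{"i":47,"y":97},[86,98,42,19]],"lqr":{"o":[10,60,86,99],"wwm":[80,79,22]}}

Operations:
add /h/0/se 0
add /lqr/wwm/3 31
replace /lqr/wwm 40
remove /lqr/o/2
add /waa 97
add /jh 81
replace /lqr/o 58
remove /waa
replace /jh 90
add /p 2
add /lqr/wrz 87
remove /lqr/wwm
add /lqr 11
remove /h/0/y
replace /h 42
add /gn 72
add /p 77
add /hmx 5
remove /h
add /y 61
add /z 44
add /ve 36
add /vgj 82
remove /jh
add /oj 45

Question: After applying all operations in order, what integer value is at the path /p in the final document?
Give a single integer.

After op 1 (add /h/0/se 0): {"h":[{"i":47,"se":0,"y":97},[86,98,42,19]],"lqr":{"o":[10,60,86,99],"wwm":[80,79,22]}}
After op 2 (add /lqr/wwm/3 31): {"h":[{"i":47,"se":0,"y":97},[86,98,42,19]],"lqr":{"o":[10,60,86,99],"wwm":[80,79,22,31]}}
After op 3 (replace /lqr/wwm 40): {"h":[{"i":47,"se":0,"y":97},[86,98,42,19]],"lqr":{"o":[10,60,86,99],"wwm":40}}
After op 4 (remove /lqr/o/2): {"h":[{"i":47,"se":0,"y":97},[86,98,42,19]],"lqr":{"o":[10,60,99],"wwm":40}}
After op 5 (add /waa 97): {"h":[{"i":47,"se":0,"y":97},[86,98,42,19]],"lqr":{"o":[10,60,99],"wwm":40},"waa":97}
After op 6 (add /jh 81): {"h":[{"i":47,"se":0,"y":97},[86,98,42,19]],"jh":81,"lqr":{"o":[10,60,99],"wwm":40},"waa":97}
After op 7 (replace /lqr/o 58): {"h":[{"i":47,"se":0,"y":97},[86,98,42,19]],"jh":81,"lqr":{"o":58,"wwm":40},"waa":97}
After op 8 (remove /waa): {"h":[{"i":47,"se":0,"y":97},[86,98,42,19]],"jh":81,"lqr":{"o":58,"wwm":40}}
After op 9 (replace /jh 90): {"h":[{"i":47,"se":0,"y":97},[86,98,42,19]],"jh":90,"lqr":{"o":58,"wwm":40}}
After op 10 (add /p 2): {"h":[{"i":47,"se":0,"y":97},[86,98,42,19]],"jh":90,"lqr":{"o":58,"wwm":40},"p":2}
After op 11 (add /lqr/wrz 87): {"h":[{"i":47,"se":0,"y":97},[86,98,42,19]],"jh":90,"lqr":{"o":58,"wrz":87,"wwm":40},"p":2}
After op 12 (remove /lqr/wwm): {"h":[{"i":47,"se":0,"y":97},[86,98,42,19]],"jh":90,"lqr":{"o":58,"wrz":87},"p":2}
After op 13 (add /lqr 11): {"h":[{"i":47,"se":0,"y":97},[86,98,42,19]],"jh":90,"lqr":11,"p":2}
After op 14 (remove /h/0/y): {"h":[{"i":47,"se":0},[86,98,42,19]],"jh":90,"lqr":11,"p":2}
After op 15 (replace /h 42): {"h":42,"jh":90,"lqr":11,"p":2}
After op 16 (add /gn 72): {"gn":72,"h":42,"jh":90,"lqr":11,"p":2}
After op 17 (add /p 77): {"gn":72,"h":42,"jh":90,"lqr":11,"p":77}
After op 18 (add /hmx 5): {"gn":72,"h":42,"hmx":5,"jh":90,"lqr":11,"p":77}
After op 19 (remove /h): {"gn":72,"hmx":5,"jh":90,"lqr":11,"p":77}
After op 20 (add /y 61): {"gn":72,"hmx":5,"jh":90,"lqr":11,"p":77,"y":61}
After op 21 (add /z 44): {"gn":72,"hmx":5,"jh":90,"lqr":11,"p":77,"y":61,"z":44}
After op 22 (add /ve 36): {"gn":72,"hmx":5,"jh":90,"lqr":11,"p":77,"ve":36,"y":61,"z":44}
After op 23 (add /vgj 82): {"gn":72,"hmx":5,"jh":90,"lqr":11,"p":77,"ve":36,"vgj":82,"y":61,"z":44}
After op 24 (remove /jh): {"gn":72,"hmx":5,"lqr":11,"p":77,"ve":36,"vgj":82,"y":61,"z":44}
After op 25 (add /oj 45): {"gn":72,"hmx":5,"lqr":11,"oj":45,"p":77,"ve":36,"vgj":82,"y":61,"z":44}
Value at /p: 77

Answer: 77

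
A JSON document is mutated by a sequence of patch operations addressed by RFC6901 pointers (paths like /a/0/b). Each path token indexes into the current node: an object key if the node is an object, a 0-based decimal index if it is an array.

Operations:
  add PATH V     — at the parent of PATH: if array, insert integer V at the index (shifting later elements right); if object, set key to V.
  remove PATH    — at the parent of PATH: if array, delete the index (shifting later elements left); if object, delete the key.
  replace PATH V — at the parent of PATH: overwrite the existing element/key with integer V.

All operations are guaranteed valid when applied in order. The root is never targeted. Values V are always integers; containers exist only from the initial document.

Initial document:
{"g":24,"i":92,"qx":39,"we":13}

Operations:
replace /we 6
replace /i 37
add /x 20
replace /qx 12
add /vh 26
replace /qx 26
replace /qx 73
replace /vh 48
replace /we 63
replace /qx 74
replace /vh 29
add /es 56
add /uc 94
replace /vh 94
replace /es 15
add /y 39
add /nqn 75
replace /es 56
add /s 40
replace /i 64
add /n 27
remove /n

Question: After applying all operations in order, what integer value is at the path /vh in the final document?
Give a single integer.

After op 1 (replace /we 6): {"g":24,"i":92,"qx":39,"we":6}
After op 2 (replace /i 37): {"g":24,"i":37,"qx":39,"we":6}
After op 3 (add /x 20): {"g":24,"i":37,"qx":39,"we":6,"x":20}
After op 4 (replace /qx 12): {"g":24,"i":37,"qx":12,"we":6,"x":20}
After op 5 (add /vh 26): {"g":24,"i":37,"qx":12,"vh":26,"we":6,"x":20}
After op 6 (replace /qx 26): {"g":24,"i":37,"qx":26,"vh":26,"we":6,"x":20}
After op 7 (replace /qx 73): {"g":24,"i":37,"qx":73,"vh":26,"we":6,"x":20}
After op 8 (replace /vh 48): {"g":24,"i":37,"qx":73,"vh":48,"we":6,"x":20}
After op 9 (replace /we 63): {"g":24,"i":37,"qx":73,"vh":48,"we":63,"x":20}
After op 10 (replace /qx 74): {"g":24,"i":37,"qx":74,"vh":48,"we":63,"x":20}
After op 11 (replace /vh 29): {"g":24,"i":37,"qx":74,"vh":29,"we":63,"x":20}
After op 12 (add /es 56): {"es":56,"g":24,"i":37,"qx":74,"vh":29,"we":63,"x":20}
After op 13 (add /uc 94): {"es":56,"g":24,"i":37,"qx":74,"uc":94,"vh":29,"we":63,"x":20}
After op 14 (replace /vh 94): {"es":56,"g":24,"i":37,"qx":74,"uc":94,"vh":94,"we":63,"x":20}
After op 15 (replace /es 15): {"es":15,"g":24,"i":37,"qx":74,"uc":94,"vh":94,"we":63,"x":20}
After op 16 (add /y 39): {"es":15,"g":24,"i":37,"qx":74,"uc":94,"vh":94,"we":63,"x":20,"y":39}
After op 17 (add /nqn 75): {"es":15,"g":24,"i":37,"nqn":75,"qx":74,"uc":94,"vh":94,"we":63,"x":20,"y":39}
After op 18 (replace /es 56): {"es":56,"g":24,"i":37,"nqn":75,"qx":74,"uc":94,"vh":94,"we":63,"x":20,"y":39}
After op 19 (add /s 40): {"es":56,"g":24,"i":37,"nqn":75,"qx":74,"s":40,"uc":94,"vh":94,"we":63,"x":20,"y":39}
After op 20 (replace /i 64): {"es":56,"g":24,"i":64,"nqn":75,"qx":74,"s":40,"uc":94,"vh":94,"we":63,"x":20,"y":39}
After op 21 (add /n 27): {"es":56,"g":24,"i":64,"n":27,"nqn":75,"qx":74,"s":40,"uc":94,"vh":94,"we":63,"x":20,"y":39}
After op 22 (remove /n): {"es":56,"g":24,"i":64,"nqn":75,"qx":74,"s":40,"uc":94,"vh":94,"we":63,"x":20,"y":39}
Value at /vh: 94

Answer: 94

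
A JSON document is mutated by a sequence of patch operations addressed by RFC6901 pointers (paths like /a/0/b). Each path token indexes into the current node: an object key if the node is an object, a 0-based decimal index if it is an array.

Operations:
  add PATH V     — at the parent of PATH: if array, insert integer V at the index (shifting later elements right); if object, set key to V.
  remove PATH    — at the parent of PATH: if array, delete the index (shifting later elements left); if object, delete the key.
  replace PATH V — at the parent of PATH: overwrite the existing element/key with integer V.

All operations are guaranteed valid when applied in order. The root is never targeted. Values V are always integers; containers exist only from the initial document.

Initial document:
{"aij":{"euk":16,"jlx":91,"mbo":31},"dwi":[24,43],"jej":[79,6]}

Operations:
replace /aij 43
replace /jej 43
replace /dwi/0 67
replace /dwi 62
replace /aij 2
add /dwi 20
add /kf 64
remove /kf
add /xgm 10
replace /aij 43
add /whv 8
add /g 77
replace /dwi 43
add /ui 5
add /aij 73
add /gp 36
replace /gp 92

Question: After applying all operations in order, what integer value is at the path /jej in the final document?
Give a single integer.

After op 1 (replace /aij 43): {"aij":43,"dwi":[24,43],"jej":[79,6]}
After op 2 (replace /jej 43): {"aij":43,"dwi":[24,43],"jej":43}
After op 3 (replace /dwi/0 67): {"aij":43,"dwi":[67,43],"jej":43}
After op 4 (replace /dwi 62): {"aij":43,"dwi":62,"jej":43}
After op 5 (replace /aij 2): {"aij":2,"dwi":62,"jej":43}
After op 6 (add /dwi 20): {"aij":2,"dwi":20,"jej":43}
After op 7 (add /kf 64): {"aij":2,"dwi":20,"jej":43,"kf":64}
After op 8 (remove /kf): {"aij":2,"dwi":20,"jej":43}
After op 9 (add /xgm 10): {"aij":2,"dwi":20,"jej":43,"xgm":10}
After op 10 (replace /aij 43): {"aij":43,"dwi":20,"jej":43,"xgm":10}
After op 11 (add /whv 8): {"aij":43,"dwi":20,"jej":43,"whv":8,"xgm":10}
After op 12 (add /g 77): {"aij":43,"dwi":20,"g":77,"jej":43,"whv":8,"xgm":10}
After op 13 (replace /dwi 43): {"aij":43,"dwi":43,"g":77,"jej":43,"whv":8,"xgm":10}
After op 14 (add /ui 5): {"aij":43,"dwi":43,"g":77,"jej":43,"ui":5,"whv":8,"xgm":10}
After op 15 (add /aij 73): {"aij":73,"dwi":43,"g":77,"jej":43,"ui":5,"whv":8,"xgm":10}
After op 16 (add /gp 36): {"aij":73,"dwi":43,"g":77,"gp":36,"jej":43,"ui":5,"whv":8,"xgm":10}
After op 17 (replace /gp 92): {"aij":73,"dwi":43,"g":77,"gp":92,"jej":43,"ui":5,"whv":8,"xgm":10}
Value at /jej: 43

Answer: 43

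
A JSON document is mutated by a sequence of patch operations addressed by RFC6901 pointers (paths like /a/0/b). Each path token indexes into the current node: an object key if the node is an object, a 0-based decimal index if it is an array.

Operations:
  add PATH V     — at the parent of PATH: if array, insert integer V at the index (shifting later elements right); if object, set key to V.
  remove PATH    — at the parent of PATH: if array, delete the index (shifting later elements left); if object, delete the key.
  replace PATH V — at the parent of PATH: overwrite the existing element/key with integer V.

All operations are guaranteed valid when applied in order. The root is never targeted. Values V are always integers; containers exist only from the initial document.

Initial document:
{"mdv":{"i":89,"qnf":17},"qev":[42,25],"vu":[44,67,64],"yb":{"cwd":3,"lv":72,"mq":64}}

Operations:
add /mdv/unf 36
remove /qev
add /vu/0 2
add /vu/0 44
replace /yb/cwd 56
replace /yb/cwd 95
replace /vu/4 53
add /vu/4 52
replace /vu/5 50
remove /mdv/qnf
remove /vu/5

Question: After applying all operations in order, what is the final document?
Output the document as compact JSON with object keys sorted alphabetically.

Answer: {"mdv":{"i":89,"unf":36},"vu":[44,2,44,67,52],"yb":{"cwd":95,"lv":72,"mq":64}}

Derivation:
After op 1 (add /mdv/unf 36): {"mdv":{"i":89,"qnf":17,"unf":36},"qev":[42,25],"vu":[44,67,64],"yb":{"cwd":3,"lv":72,"mq":64}}
After op 2 (remove /qev): {"mdv":{"i":89,"qnf":17,"unf":36},"vu":[44,67,64],"yb":{"cwd":3,"lv":72,"mq":64}}
After op 3 (add /vu/0 2): {"mdv":{"i":89,"qnf":17,"unf":36},"vu":[2,44,67,64],"yb":{"cwd":3,"lv":72,"mq":64}}
After op 4 (add /vu/0 44): {"mdv":{"i":89,"qnf":17,"unf":36},"vu":[44,2,44,67,64],"yb":{"cwd":3,"lv":72,"mq":64}}
After op 5 (replace /yb/cwd 56): {"mdv":{"i":89,"qnf":17,"unf":36},"vu":[44,2,44,67,64],"yb":{"cwd":56,"lv":72,"mq":64}}
After op 6 (replace /yb/cwd 95): {"mdv":{"i":89,"qnf":17,"unf":36},"vu":[44,2,44,67,64],"yb":{"cwd":95,"lv":72,"mq":64}}
After op 7 (replace /vu/4 53): {"mdv":{"i":89,"qnf":17,"unf":36},"vu":[44,2,44,67,53],"yb":{"cwd":95,"lv":72,"mq":64}}
After op 8 (add /vu/4 52): {"mdv":{"i":89,"qnf":17,"unf":36},"vu":[44,2,44,67,52,53],"yb":{"cwd":95,"lv":72,"mq":64}}
After op 9 (replace /vu/5 50): {"mdv":{"i":89,"qnf":17,"unf":36},"vu":[44,2,44,67,52,50],"yb":{"cwd":95,"lv":72,"mq":64}}
After op 10 (remove /mdv/qnf): {"mdv":{"i":89,"unf":36},"vu":[44,2,44,67,52,50],"yb":{"cwd":95,"lv":72,"mq":64}}
After op 11 (remove /vu/5): {"mdv":{"i":89,"unf":36},"vu":[44,2,44,67,52],"yb":{"cwd":95,"lv":72,"mq":64}}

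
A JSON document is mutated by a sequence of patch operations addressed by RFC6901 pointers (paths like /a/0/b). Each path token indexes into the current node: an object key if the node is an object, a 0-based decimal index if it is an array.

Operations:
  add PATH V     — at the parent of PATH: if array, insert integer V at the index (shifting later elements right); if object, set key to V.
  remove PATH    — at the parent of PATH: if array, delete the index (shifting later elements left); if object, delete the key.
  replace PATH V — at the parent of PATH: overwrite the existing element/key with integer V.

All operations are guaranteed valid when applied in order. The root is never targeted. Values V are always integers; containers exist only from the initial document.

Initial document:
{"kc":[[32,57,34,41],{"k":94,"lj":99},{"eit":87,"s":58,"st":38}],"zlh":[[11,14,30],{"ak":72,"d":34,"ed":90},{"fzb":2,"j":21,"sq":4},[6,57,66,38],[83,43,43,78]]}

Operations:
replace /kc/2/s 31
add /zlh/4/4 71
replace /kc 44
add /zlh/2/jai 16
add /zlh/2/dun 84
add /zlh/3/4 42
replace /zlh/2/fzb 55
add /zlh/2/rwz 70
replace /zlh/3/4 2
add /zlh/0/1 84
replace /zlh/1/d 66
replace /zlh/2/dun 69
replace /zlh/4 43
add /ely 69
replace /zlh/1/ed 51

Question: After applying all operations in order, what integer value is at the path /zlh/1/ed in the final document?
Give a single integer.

Answer: 51

Derivation:
After op 1 (replace /kc/2/s 31): {"kc":[[32,57,34,41],{"k":94,"lj":99},{"eit":87,"s":31,"st":38}],"zlh":[[11,14,30],{"ak":72,"d":34,"ed":90},{"fzb":2,"j":21,"sq":4},[6,57,66,38],[83,43,43,78]]}
After op 2 (add /zlh/4/4 71): {"kc":[[32,57,34,41],{"k":94,"lj":99},{"eit":87,"s":31,"st":38}],"zlh":[[11,14,30],{"ak":72,"d":34,"ed":90},{"fzb":2,"j":21,"sq":4},[6,57,66,38],[83,43,43,78,71]]}
After op 3 (replace /kc 44): {"kc":44,"zlh":[[11,14,30],{"ak":72,"d":34,"ed":90},{"fzb":2,"j":21,"sq":4},[6,57,66,38],[83,43,43,78,71]]}
After op 4 (add /zlh/2/jai 16): {"kc":44,"zlh":[[11,14,30],{"ak":72,"d":34,"ed":90},{"fzb":2,"j":21,"jai":16,"sq":4},[6,57,66,38],[83,43,43,78,71]]}
After op 5 (add /zlh/2/dun 84): {"kc":44,"zlh":[[11,14,30],{"ak":72,"d":34,"ed":90},{"dun":84,"fzb":2,"j":21,"jai":16,"sq":4},[6,57,66,38],[83,43,43,78,71]]}
After op 6 (add /zlh/3/4 42): {"kc":44,"zlh":[[11,14,30],{"ak":72,"d":34,"ed":90},{"dun":84,"fzb":2,"j":21,"jai":16,"sq":4},[6,57,66,38,42],[83,43,43,78,71]]}
After op 7 (replace /zlh/2/fzb 55): {"kc":44,"zlh":[[11,14,30],{"ak":72,"d":34,"ed":90},{"dun":84,"fzb":55,"j":21,"jai":16,"sq":4},[6,57,66,38,42],[83,43,43,78,71]]}
After op 8 (add /zlh/2/rwz 70): {"kc":44,"zlh":[[11,14,30],{"ak":72,"d":34,"ed":90},{"dun":84,"fzb":55,"j":21,"jai":16,"rwz":70,"sq":4},[6,57,66,38,42],[83,43,43,78,71]]}
After op 9 (replace /zlh/3/4 2): {"kc":44,"zlh":[[11,14,30],{"ak":72,"d":34,"ed":90},{"dun":84,"fzb":55,"j":21,"jai":16,"rwz":70,"sq":4},[6,57,66,38,2],[83,43,43,78,71]]}
After op 10 (add /zlh/0/1 84): {"kc":44,"zlh":[[11,84,14,30],{"ak":72,"d":34,"ed":90},{"dun":84,"fzb":55,"j":21,"jai":16,"rwz":70,"sq":4},[6,57,66,38,2],[83,43,43,78,71]]}
After op 11 (replace /zlh/1/d 66): {"kc":44,"zlh":[[11,84,14,30],{"ak":72,"d":66,"ed":90},{"dun":84,"fzb":55,"j":21,"jai":16,"rwz":70,"sq":4},[6,57,66,38,2],[83,43,43,78,71]]}
After op 12 (replace /zlh/2/dun 69): {"kc":44,"zlh":[[11,84,14,30],{"ak":72,"d":66,"ed":90},{"dun":69,"fzb":55,"j":21,"jai":16,"rwz":70,"sq":4},[6,57,66,38,2],[83,43,43,78,71]]}
After op 13 (replace /zlh/4 43): {"kc":44,"zlh":[[11,84,14,30],{"ak":72,"d":66,"ed":90},{"dun":69,"fzb":55,"j":21,"jai":16,"rwz":70,"sq":4},[6,57,66,38,2],43]}
After op 14 (add /ely 69): {"ely":69,"kc":44,"zlh":[[11,84,14,30],{"ak":72,"d":66,"ed":90},{"dun":69,"fzb":55,"j":21,"jai":16,"rwz":70,"sq":4},[6,57,66,38,2],43]}
After op 15 (replace /zlh/1/ed 51): {"ely":69,"kc":44,"zlh":[[11,84,14,30],{"ak":72,"d":66,"ed":51},{"dun":69,"fzb":55,"j":21,"jai":16,"rwz":70,"sq":4},[6,57,66,38,2],43]}
Value at /zlh/1/ed: 51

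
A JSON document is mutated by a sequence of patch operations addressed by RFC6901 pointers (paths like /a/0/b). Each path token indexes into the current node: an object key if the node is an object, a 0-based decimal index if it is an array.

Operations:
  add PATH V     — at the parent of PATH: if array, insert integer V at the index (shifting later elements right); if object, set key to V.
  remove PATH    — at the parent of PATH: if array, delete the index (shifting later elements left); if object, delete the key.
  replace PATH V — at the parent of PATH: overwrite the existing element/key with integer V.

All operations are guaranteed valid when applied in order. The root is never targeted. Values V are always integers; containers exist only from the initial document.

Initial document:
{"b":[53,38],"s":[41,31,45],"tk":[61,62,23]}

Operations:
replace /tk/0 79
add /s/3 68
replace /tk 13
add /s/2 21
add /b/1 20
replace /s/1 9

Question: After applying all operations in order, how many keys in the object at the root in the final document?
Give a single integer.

After op 1 (replace /tk/0 79): {"b":[53,38],"s":[41,31,45],"tk":[79,62,23]}
After op 2 (add /s/3 68): {"b":[53,38],"s":[41,31,45,68],"tk":[79,62,23]}
After op 3 (replace /tk 13): {"b":[53,38],"s":[41,31,45,68],"tk":13}
After op 4 (add /s/2 21): {"b":[53,38],"s":[41,31,21,45,68],"tk":13}
After op 5 (add /b/1 20): {"b":[53,20,38],"s":[41,31,21,45,68],"tk":13}
After op 6 (replace /s/1 9): {"b":[53,20,38],"s":[41,9,21,45,68],"tk":13}
Size at the root: 3

Answer: 3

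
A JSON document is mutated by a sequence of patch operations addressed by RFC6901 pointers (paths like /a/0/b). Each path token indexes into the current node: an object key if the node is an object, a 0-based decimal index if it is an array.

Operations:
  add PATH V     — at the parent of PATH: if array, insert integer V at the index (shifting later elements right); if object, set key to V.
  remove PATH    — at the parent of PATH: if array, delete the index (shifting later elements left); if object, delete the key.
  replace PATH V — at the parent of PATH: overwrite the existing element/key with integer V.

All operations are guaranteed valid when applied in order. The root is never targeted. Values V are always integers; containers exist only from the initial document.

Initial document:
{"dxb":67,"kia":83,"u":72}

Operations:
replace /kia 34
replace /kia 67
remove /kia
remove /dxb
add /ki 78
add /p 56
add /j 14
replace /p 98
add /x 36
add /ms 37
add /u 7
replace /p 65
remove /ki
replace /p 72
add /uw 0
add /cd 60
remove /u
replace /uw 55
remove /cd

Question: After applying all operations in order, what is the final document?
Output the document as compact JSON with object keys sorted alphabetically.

After op 1 (replace /kia 34): {"dxb":67,"kia":34,"u":72}
After op 2 (replace /kia 67): {"dxb":67,"kia":67,"u":72}
After op 3 (remove /kia): {"dxb":67,"u":72}
After op 4 (remove /dxb): {"u":72}
After op 5 (add /ki 78): {"ki":78,"u":72}
After op 6 (add /p 56): {"ki":78,"p":56,"u":72}
After op 7 (add /j 14): {"j":14,"ki":78,"p":56,"u":72}
After op 8 (replace /p 98): {"j":14,"ki":78,"p":98,"u":72}
After op 9 (add /x 36): {"j":14,"ki":78,"p":98,"u":72,"x":36}
After op 10 (add /ms 37): {"j":14,"ki":78,"ms":37,"p":98,"u":72,"x":36}
After op 11 (add /u 7): {"j":14,"ki":78,"ms":37,"p":98,"u":7,"x":36}
After op 12 (replace /p 65): {"j":14,"ki":78,"ms":37,"p":65,"u":7,"x":36}
After op 13 (remove /ki): {"j":14,"ms":37,"p":65,"u":7,"x":36}
After op 14 (replace /p 72): {"j":14,"ms":37,"p":72,"u":7,"x":36}
After op 15 (add /uw 0): {"j":14,"ms":37,"p":72,"u":7,"uw":0,"x":36}
After op 16 (add /cd 60): {"cd":60,"j":14,"ms":37,"p":72,"u":7,"uw":0,"x":36}
After op 17 (remove /u): {"cd":60,"j":14,"ms":37,"p":72,"uw":0,"x":36}
After op 18 (replace /uw 55): {"cd":60,"j":14,"ms":37,"p":72,"uw":55,"x":36}
After op 19 (remove /cd): {"j":14,"ms":37,"p":72,"uw":55,"x":36}

Answer: {"j":14,"ms":37,"p":72,"uw":55,"x":36}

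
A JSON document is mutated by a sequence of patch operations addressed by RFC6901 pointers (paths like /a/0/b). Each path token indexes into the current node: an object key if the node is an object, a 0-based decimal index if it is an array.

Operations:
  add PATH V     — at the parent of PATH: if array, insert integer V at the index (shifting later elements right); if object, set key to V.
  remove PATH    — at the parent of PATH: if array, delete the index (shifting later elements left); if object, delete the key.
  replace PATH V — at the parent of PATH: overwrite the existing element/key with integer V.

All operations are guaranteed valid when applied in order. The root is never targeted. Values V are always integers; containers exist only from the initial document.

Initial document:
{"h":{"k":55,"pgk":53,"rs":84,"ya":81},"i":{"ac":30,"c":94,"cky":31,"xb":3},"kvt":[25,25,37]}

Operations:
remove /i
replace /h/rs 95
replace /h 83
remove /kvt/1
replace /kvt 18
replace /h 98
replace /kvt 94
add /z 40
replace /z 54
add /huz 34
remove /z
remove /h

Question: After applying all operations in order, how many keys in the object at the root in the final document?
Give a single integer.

Answer: 2

Derivation:
After op 1 (remove /i): {"h":{"k":55,"pgk":53,"rs":84,"ya":81},"kvt":[25,25,37]}
After op 2 (replace /h/rs 95): {"h":{"k":55,"pgk":53,"rs":95,"ya":81},"kvt":[25,25,37]}
After op 3 (replace /h 83): {"h":83,"kvt":[25,25,37]}
After op 4 (remove /kvt/1): {"h":83,"kvt":[25,37]}
After op 5 (replace /kvt 18): {"h":83,"kvt":18}
After op 6 (replace /h 98): {"h":98,"kvt":18}
After op 7 (replace /kvt 94): {"h":98,"kvt":94}
After op 8 (add /z 40): {"h":98,"kvt":94,"z":40}
After op 9 (replace /z 54): {"h":98,"kvt":94,"z":54}
After op 10 (add /huz 34): {"h":98,"huz":34,"kvt":94,"z":54}
After op 11 (remove /z): {"h":98,"huz":34,"kvt":94}
After op 12 (remove /h): {"huz":34,"kvt":94}
Size at the root: 2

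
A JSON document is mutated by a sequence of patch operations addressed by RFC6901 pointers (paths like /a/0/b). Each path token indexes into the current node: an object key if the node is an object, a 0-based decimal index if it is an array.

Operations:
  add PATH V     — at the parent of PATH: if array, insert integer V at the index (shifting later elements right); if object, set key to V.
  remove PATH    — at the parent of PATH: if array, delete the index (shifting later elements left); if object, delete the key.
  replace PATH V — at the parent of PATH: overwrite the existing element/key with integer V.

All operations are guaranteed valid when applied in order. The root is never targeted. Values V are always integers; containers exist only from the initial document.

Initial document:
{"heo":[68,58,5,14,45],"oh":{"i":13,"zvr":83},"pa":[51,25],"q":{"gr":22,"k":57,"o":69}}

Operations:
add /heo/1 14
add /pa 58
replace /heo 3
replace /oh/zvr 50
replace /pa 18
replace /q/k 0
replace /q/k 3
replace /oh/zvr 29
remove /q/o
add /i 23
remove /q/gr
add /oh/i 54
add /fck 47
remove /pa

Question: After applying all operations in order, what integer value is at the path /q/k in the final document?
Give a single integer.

After op 1 (add /heo/1 14): {"heo":[68,14,58,5,14,45],"oh":{"i":13,"zvr":83},"pa":[51,25],"q":{"gr":22,"k":57,"o":69}}
After op 2 (add /pa 58): {"heo":[68,14,58,5,14,45],"oh":{"i":13,"zvr":83},"pa":58,"q":{"gr":22,"k":57,"o":69}}
After op 3 (replace /heo 3): {"heo":3,"oh":{"i":13,"zvr":83},"pa":58,"q":{"gr":22,"k":57,"o":69}}
After op 4 (replace /oh/zvr 50): {"heo":3,"oh":{"i":13,"zvr":50},"pa":58,"q":{"gr":22,"k":57,"o":69}}
After op 5 (replace /pa 18): {"heo":3,"oh":{"i":13,"zvr":50},"pa":18,"q":{"gr":22,"k":57,"o":69}}
After op 6 (replace /q/k 0): {"heo":3,"oh":{"i":13,"zvr":50},"pa":18,"q":{"gr":22,"k":0,"o":69}}
After op 7 (replace /q/k 3): {"heo":3,"oh":{"i":13,"zvr":50},"pa":18,"q":{"gr":22,"k":3,"o":69}}
After op 8 (replace /oh/zvr 29): {"heo":3,"oh":{"i":13,"zvr":29},"pa":18,"q":{"gr":22,"k":3,"o":69}}
After op 9 (remove /q/o): {"heo":3,"oh":{"i":13,"zvr":29},"pa":18,"q":{"gr":22,"k":3}}
After op 10 (add /i 23): {"heo":3,"i":23,"oh":{"i":13,"zvr":29},"pa":18,"q":{"gr":22,"k":3}}
After op 11 (remove /q/gr): {"heo":3,"i":23,"oh":{"i":13,"zvr":29},"pa":18,"q":{"k":3}}
After op 12 (add /oh/i 54): {"heo":3,"i":23,"oh":{"i":54,"zvr":29},"pa":18,"q":{"k":3}}
After op 13 (add /fck 47): {"fck":47,"heo":3,"i":23,"oh":{"i":54,"zvr":29},"pa":18,"q":{"k":3}}
After op 14 (remove /pa): {"fck":47,"heo":3,"i":23,"oh":{"i":54,"zvr":29},"q":{"k":3}}
Value at /q/k: 3

Answer: 3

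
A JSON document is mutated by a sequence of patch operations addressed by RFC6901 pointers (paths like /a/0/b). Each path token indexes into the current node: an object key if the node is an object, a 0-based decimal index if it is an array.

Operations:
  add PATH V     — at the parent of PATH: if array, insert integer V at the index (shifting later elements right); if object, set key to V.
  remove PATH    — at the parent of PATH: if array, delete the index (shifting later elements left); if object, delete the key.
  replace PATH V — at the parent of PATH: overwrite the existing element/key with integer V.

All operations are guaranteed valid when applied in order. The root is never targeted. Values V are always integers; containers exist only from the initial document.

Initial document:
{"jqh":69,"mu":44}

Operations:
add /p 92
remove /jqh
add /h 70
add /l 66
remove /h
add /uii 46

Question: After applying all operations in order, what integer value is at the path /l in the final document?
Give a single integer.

Answer: 66

Derivation:
After op 1 (add /p 92): {"jqh":69,"mu":44,"p":92}
After op 2 (remove /jqh): {"mu":44,"p":92}
After op 3 (add /h 70): {"h":70,"mu":44,"p":92}
After op 4 (add /l 66): {"h":70,"l":66,"mu":44,"p":92}
After op 5 (remove /h): {"l":66,"mu":44,"p":92}
After op 6 (add /uii 46): {"l":66,"mu":44,"p":92,"uii":46}
Value at /l: 66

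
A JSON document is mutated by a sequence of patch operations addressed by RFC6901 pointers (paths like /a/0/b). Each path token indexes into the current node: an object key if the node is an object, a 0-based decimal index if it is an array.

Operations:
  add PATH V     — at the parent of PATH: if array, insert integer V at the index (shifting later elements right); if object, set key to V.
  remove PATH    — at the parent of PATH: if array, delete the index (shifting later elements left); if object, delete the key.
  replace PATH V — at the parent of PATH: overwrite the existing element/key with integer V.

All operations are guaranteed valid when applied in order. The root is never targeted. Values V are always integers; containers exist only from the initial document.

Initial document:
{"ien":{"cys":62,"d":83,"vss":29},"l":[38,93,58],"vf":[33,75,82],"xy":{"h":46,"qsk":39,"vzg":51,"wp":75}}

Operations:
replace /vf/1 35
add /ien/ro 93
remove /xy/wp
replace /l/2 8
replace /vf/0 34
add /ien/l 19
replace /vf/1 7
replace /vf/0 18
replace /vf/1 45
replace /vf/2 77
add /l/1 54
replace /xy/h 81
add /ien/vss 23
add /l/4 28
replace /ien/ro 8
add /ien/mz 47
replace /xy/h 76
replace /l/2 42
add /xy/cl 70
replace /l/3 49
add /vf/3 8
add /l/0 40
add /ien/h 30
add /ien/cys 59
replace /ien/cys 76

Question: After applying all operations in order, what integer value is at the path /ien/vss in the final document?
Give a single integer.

Answer: 23

Derivation:
After op 1 (replace /vf/1 35): {"ien":{"cys":62,"d":83,"vss":29},"l":[38,93,58],"vf":[33,35,82],"xy":{"h":46,"qsk":39,"vzg":51,"wp":75}}
After op 2 (add /ien/ro 93): {"ien":{"cys":62,"d":83,"ro":93,"vss":29},"l":[38,93,58],"vf":[33,35,82],"xy":{"h":46,"qsk":39,"vzg":51,"wp":75}}
After op 3 (remove /xy/wp): {"ien":{"cys":62,"d":83,"ro":93,"vss":29},"l":[38,93,58],"vf":[33,35,82],"xy":{"h":46,"qsk":39,"vzg":51}}
After op 4 (replace /l/2 8): {"ien":{"cys":62,"d":83,"ro":93,"vss":29},"l":[38,93,8],"vf":[33,35,82],"xy":{"h":46,"qsk":39,"vzg":51}}
After op 5 (replace /vf/0 34): {"ien":{"cys":62,"d":83,"ro":93,"vss":29},"l":[38,93,8],"vf":[34,35,82],"xy":{"h":46,"qsk":39,"vzg":51}}
After op 6 (add /ien/l 19): {"ien":{"cys":62,"d":83,"l":19,"ro":93,"vss":29},"l":[38,93,8],"vf":[34,35,82],"xy":{"h":46,"qsk":39,"vzg":51}}
After op 7 (replace /vf/1 7): {"ien":{"cys":62,"d":83,"l":19,"ro":93,"vss":29},"l":[38,93,8],"vf":[34,7,82],"xy":{"h":46,"qsk":39,"vzg":51}}
After op 8 (replace /vf/0 18): {"ien":{"cys":62,"d":83,"l":19,"ro":93,"vss":29},"l":[38,93,8],"vf":[18,7,82],"xy":{"h":46,"qsk":39,"vzg":51}}
After op 9 (replace /vf/1 45): {"ien":{"cys":62,"d":83,"l":19,"ro":93,"vss":29},"l":[38,93,8],"vf":[18,45,82],"xy":{"h":46,"qsk":39,"vzg":51}}
After op 10 (replace /vf/2 77): {"ien":{"cys":62,"d":83,"l":19,"ro":93,"vss":29},"l":[38,93,8],"vf":[18,45,77],"xy":{"h":46,"qsk":39,"vzg":51}}
After op 11 (add /l/1 54): {"ien":{"cys":62,"d":83,"l":19,"ro":93,"vss":29},"l":[38,54,93,8],"vf":[18,45,77],"xy":{"h":46,"qsk":39,"vzg":51}}
After op 12 (replace /xy/h 81): {"ien":{"cys":62,"d":83,"l":19,"ro":93,"vss":29},"l":[38,54,93,8],"vf":[18,45,77],"xy":{"h":81,"qsk":39,"vzg":51}}
After op 13 (add /ien/vss 23): {"ien":{"cys":62,"d":83,"l":19,"ro":93,"vss":23},"l":[38,54,93,8],"vf":[18,45,77],"xy":{"h":81,"qsk":39,"vzg":51}}
After op 14 (add /l/4 28): {"ien":{"cys":62,"d":83,"l":19,"ro":93,"vss":23},"l":[38,54,93,8,28],"vf":[18,45,77],"xy":{"h":81,"qsk":39,"vzg":51}}
After op 15 (replace /ien/ro 8): {"ien":{"cys":62,"d":83,"l":19,"ro":8,"vss":23},"l":[38,54,93,8,28],"vf":[18,45,77],"xy":{"h":81,"qsk":39,"vzg":51}}
After op 16 (add /ien/mz 47): {"ien":{"cys":62,"d":83,"l":19,"mz":47,"ro":8,"vss":23},"l":[38,54,93,8,28],"vf":[18,45,77],"xy":{"h":81,"qsk":39,"vzg":51}}
After op 17 (replace /xy/h 76): {"ien":{"cys":62,"d":83,"l":19,"mz":47,"ro":8,"vss":23},"l":[38,54,93,8,28],"vf":[18,45,77],"xy":{"h":76,"qsk":39,"vzg":51}}
After op 18 (replace /l/2 42): {"ien":{"cys":62,"d":83,"l":19,"mz":47,"ro":8,"vss":23},"l":[38,54,42,8,28],"vf":[18,45,77],"xy":{"h":76,"qsk":39,"vzg":51}}
After op 19 (add /xy/cl 70): {"ien":{"cys":62,"d":83,"l":19,"mz":47,"ro":8,"vss":23},"l":[38,54,42,8,28],"vf":[18,45,77],"xy":{"cl":70,"h":76,"qsk":39,"vzg":51}}
After op 20 (replace /l/3 49): {"ien":{"cys":62,"d":83,"l":19,"mz":47,"ro":8,"vss":23},"l":[38,54,42,49,28],"vf":[18,45,77],"xy":{"cl":70,"h":76,"qsk":39,"vzg":51}}
After op 21 (add /vf/3 8): {"ien":{"cys":62,"d":83,"l":19,"mz":47,"ro":8,"vss":23},"l":[38,54,42,49,28],"vf":[18,45,77,8],"xy":{"cl":70,"h":76,"qsk":39,"vzg":51}}
After op 22 (add /l/0 40): {"ien":{"cys":62,"d":83,"l":19,"mz":47,"ro":8,"vss":23},"l":[40,38,54,42,49,28],"vf":[18,45,77,8],"xy":{"cl":70,"h":76,"qsk":39,"vzg":51}}
After op 23 (add /ien/h 30): {"ien":{"cys":62,"d":83,"h":30,"l":19,"mz":47,"ro":8,"vss":23},"l":[40,38,54,42,49,28],"vf":[18,45,77,8],"xy":{"cl":70,"h":76,"qsk":39,"vzg":51}}
After op 24 (add /ien/cys 59): {"ien":{"cys":59,"d":83,"h":30,"l":19,"mz":47,"ro":8,"vss":23},"l":[40,38,54,42,49,28],"vf":[18,45,77,8],"xy":{"cl":70,"h":76,"qsk":39,"vzg":51}}
After op 25 (replace /ien/cys 76): {"ien":{"cys":76,"d":83,"h":30,"l":19,"mz":47,"ro":8,"vss":23},"l":[40,38,54,42,49,28],"vf":[18,45,77,8],"xy":{"cl":70,"h":76,"qsk":39,"vzg":51}}
Value at /ien/vss: 23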